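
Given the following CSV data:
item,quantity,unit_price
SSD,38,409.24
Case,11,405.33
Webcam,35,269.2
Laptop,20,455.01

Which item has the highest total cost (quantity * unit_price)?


Computing row totals:
  SSD: 15551.12
  Case: 4458.63
  Webcam: 9422.0
  Laptop: 9100.2
Maximum: SSD (15551.12)

ANSWER: SSD


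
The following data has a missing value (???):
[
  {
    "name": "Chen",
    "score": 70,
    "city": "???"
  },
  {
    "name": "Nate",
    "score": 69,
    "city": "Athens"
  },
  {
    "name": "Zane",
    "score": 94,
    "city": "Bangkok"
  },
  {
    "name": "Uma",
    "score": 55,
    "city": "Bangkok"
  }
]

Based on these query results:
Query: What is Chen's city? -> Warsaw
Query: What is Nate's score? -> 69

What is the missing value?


The missing value is Chen's city
From query: Chen's city = Warsaw

ANSWER: Warsaw


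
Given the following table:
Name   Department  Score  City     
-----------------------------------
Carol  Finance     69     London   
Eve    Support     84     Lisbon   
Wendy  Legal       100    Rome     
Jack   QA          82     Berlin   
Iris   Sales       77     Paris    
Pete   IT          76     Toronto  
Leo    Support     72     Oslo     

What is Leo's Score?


Row 7: Leo
Score = 72

ANSWER: 72


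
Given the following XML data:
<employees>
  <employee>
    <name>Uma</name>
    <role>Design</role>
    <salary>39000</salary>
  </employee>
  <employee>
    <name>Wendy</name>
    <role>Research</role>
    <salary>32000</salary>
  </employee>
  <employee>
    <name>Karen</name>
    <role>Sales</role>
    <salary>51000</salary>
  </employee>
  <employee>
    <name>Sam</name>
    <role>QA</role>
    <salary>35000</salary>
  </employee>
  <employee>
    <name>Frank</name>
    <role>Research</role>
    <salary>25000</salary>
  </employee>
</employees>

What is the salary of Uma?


Searching for <employee> with <name>Uma</name>
Found at position 1
<salary>39000</salary>

ANSWER: 39000


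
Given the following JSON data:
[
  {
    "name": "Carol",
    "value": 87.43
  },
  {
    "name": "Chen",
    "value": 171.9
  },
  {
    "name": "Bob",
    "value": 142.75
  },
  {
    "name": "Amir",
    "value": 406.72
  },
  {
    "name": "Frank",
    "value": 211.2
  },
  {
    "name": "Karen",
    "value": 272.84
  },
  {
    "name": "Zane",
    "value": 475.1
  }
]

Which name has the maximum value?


Comparing values:
  Carol: 87.43
  Chen: 171.9
  Bob: 142.75
  Amir: 406.72
  Frank: 211.2
  Karen: 272.84
  Zane: 475.1
Maximum: Zane (475.1)

ANSWER: Zane


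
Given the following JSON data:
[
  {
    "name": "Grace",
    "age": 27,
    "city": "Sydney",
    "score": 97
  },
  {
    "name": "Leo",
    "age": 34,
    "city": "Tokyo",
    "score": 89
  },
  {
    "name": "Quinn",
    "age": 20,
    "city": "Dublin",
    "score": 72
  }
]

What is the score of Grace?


Looking up record where name = Grace
Record index: 0
Field 'score' = 97

ANSWER: 97


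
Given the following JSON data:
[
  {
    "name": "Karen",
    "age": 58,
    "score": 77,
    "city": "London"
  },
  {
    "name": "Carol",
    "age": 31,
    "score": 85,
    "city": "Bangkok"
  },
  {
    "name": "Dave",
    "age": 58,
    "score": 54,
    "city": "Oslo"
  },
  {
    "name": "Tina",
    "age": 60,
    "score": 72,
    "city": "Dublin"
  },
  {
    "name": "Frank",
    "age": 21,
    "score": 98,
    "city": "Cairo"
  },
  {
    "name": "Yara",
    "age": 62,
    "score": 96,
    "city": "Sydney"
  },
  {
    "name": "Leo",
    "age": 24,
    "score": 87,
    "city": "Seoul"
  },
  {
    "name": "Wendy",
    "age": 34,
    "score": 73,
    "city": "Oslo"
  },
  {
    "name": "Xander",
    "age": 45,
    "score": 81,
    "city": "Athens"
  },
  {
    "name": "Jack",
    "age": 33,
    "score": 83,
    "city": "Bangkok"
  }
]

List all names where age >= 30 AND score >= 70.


Checking both conditions:
  Karen (age=58, score=77) -> YES
  Carol (age=31, score=85) -> YES
  Dave (age=58, score=54) -> no
  Tina (age=60, score=72) -> YES
  Frank (age=21, score=98) -> no
  Yara (age=62, score=96) -> YES
  Leo (age=24, score=87) -> no
  Wendy (age=34, score=73) -> YES
  Xander (age=45, score=81) -> YES
  Jack (age=33, score=83) -> YES


ANSWER: Karen, Carol, Tina, Yara, Wendy, Xander, Jack


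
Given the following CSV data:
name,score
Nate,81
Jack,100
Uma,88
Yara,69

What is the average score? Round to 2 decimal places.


Scores: 81, 100, 88, 69
Sum = 338
Count = 4
Average = 338 / 4 = 84.50

ANSWER: 84.50


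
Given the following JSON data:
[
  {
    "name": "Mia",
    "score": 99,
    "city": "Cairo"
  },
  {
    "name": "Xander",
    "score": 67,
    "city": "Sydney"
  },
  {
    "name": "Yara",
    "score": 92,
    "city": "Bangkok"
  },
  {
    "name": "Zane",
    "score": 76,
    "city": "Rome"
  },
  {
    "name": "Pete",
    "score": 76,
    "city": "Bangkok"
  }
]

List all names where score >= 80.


Filtering records where score >= 80:
  Mia (score=99) -> YES
  Xander (score=67) -> no
  Yara (score=92) -> YES
  Zane (score=76) -> no
  Pete (score=76) -> no


ANSWER: Mia, Yara


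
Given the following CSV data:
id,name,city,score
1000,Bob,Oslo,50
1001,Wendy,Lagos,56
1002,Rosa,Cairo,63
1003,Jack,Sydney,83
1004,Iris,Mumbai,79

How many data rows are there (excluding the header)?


Counting rows (excluding header):
Header: id,name,city,score
Data rows: 5

ANSWER: 5


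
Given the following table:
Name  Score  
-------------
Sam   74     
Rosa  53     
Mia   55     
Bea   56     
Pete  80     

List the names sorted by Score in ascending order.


Sorting by Score (ascending):
  Rosa: 53
  Mia: 55
  Bea: 56
  Sam: 74
  Pete: 80


ANSWER: Rosa, Mia, Bea, Sam, Pete


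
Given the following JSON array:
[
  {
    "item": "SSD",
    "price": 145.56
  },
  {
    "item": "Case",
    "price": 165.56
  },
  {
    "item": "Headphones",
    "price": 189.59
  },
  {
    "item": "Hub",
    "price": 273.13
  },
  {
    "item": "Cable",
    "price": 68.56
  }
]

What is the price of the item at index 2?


Array index 2 -> Headphones
price = 189.59

ANSWER: 189.59


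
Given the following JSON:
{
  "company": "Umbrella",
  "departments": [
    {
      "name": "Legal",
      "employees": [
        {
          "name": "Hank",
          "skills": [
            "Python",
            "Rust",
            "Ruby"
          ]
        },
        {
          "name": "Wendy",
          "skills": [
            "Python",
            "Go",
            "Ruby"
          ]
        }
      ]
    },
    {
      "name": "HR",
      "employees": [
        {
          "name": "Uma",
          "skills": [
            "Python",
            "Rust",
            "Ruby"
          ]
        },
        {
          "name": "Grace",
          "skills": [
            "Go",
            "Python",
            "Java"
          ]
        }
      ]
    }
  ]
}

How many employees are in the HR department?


Path: departments[1].employees
Count: 2

ANSWER: 2


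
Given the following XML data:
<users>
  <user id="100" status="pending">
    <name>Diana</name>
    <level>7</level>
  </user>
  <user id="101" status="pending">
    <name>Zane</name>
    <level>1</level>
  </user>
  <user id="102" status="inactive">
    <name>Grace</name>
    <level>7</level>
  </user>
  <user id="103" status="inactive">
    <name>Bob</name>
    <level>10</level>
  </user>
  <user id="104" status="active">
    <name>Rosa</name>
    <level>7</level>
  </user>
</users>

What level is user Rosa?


Finding user: Rosa
<level>7</level>

ANSWER: 7


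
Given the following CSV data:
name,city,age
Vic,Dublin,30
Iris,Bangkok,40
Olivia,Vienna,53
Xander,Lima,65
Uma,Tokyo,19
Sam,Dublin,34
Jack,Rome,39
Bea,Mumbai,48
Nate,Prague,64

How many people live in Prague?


Scanning city column for 'Prague':
  Row 9: Nate -> MATCH
Total matches: 1

ANSWER: 1


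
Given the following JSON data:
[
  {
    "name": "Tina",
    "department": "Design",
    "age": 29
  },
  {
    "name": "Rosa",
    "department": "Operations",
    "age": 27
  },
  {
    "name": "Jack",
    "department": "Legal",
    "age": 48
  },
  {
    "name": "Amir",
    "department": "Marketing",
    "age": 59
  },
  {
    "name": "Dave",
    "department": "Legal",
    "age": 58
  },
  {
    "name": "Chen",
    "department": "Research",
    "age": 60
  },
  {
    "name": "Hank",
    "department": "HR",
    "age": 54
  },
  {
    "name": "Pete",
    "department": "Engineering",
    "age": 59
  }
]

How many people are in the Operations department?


Scanning records for department = Operations
  Record 1: Rosa
Count: 1

ANSWER: 1


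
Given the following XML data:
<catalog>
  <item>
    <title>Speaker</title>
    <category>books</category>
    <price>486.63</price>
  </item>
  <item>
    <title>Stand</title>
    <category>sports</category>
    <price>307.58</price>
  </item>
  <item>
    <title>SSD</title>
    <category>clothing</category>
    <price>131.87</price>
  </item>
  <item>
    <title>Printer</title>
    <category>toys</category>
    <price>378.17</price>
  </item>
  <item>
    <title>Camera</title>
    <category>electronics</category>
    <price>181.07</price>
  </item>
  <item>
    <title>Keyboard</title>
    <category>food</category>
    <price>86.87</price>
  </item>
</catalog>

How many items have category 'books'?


Scanning <item> elements for <category>books</category>:
  Item 1: Speaker -> MATCH
Count: 1

ANSWER: 1


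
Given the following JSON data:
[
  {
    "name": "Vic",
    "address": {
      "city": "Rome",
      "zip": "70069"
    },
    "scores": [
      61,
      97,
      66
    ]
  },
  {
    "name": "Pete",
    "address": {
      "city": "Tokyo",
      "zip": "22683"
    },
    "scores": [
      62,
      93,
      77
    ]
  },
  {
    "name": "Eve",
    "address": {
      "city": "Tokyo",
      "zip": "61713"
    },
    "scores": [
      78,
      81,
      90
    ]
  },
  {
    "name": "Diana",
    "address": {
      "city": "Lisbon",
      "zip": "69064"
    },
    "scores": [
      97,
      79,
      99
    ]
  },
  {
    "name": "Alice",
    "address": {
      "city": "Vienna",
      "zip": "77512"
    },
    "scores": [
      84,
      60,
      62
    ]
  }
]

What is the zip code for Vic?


Path: records[0].address.zip
Value: 70069

ANSWER: 70069


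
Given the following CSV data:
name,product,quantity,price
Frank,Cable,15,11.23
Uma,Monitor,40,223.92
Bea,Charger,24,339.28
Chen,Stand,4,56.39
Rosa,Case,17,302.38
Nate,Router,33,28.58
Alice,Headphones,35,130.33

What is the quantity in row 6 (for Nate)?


Row 6: Nate
Column 'quantity' = 33

ANSWER: 33


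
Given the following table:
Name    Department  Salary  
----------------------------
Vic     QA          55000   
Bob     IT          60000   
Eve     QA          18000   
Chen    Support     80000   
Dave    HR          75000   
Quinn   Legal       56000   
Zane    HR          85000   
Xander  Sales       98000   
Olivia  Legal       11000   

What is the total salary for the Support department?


Support department members:
  Chen: 80000
Total = 80000 = 80000

ANSWER: 80000


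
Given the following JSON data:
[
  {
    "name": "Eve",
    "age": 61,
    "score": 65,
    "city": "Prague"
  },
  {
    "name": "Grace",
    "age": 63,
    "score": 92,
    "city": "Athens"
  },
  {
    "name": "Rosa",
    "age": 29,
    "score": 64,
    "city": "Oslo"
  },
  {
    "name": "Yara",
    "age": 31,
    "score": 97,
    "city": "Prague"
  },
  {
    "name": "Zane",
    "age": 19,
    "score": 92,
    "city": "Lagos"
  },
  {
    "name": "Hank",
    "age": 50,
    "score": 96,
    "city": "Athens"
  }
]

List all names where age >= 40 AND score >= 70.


Checking both conditions:
  Eve (age=61, score=65) -> no
  Grace (age=63, score=92) -> YES
  Rosa (age=29, score=64) -> no
  Yara (age=31, score=97) -> no
  Zane (age=19, score=92) -> no
  Hank (age=50, score=96) -> YES


ANSWER: Grace, Hank


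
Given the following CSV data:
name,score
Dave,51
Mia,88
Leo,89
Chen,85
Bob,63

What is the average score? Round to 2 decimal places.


Scores: 51, 88, 89, 85, 63
Sum = 376
Count = 5
Average = 376 / 5 = 75.20

ANSWER: 75.20


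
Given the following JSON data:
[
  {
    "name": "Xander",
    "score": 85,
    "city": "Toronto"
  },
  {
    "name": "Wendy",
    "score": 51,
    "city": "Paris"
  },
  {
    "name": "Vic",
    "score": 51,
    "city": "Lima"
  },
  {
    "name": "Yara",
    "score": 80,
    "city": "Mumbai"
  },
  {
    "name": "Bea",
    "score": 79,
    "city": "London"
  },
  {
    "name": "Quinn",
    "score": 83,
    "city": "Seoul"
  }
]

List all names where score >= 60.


Filtering records where score >= 60:
  Xander (score=85) -> YES
  Wendy (score=51) -> no
  Vic (score=51) -> no
  Yara (score=80) -> YES
  Bea (score=79) -> YES
  Quinn (score=83) -> YES


ANSWER: Xander, Yara, Bea, Quinn


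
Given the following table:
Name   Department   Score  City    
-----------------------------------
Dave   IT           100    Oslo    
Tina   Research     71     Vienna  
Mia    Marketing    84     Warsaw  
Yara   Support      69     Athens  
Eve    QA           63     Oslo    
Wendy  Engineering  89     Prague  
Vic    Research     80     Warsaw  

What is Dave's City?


Row 1: Dave
City = Oslo

ANSWER: Oslo


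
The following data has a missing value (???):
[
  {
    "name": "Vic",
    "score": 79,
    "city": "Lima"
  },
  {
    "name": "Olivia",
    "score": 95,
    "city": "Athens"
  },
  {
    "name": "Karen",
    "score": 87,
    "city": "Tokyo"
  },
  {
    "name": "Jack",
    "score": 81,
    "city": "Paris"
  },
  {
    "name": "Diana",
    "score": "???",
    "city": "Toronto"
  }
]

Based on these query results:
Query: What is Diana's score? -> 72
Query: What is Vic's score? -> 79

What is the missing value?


The missing value is Diana's score
From query: Diana's score = 72

ANSWER: 72


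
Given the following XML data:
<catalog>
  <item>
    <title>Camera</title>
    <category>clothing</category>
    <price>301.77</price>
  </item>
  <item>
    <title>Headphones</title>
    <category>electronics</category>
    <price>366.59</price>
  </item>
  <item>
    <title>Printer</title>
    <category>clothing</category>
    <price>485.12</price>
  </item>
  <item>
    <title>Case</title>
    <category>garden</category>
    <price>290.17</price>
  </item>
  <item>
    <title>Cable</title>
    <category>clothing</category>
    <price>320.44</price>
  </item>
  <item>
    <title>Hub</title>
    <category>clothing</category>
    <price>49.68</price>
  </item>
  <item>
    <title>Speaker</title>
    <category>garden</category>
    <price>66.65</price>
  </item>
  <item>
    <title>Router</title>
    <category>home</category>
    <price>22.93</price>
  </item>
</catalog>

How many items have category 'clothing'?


Scanning <item> elements for <category>clothing</category>:
  Item 1: Camera -> MATCH
  Item 3: Printer -> MATCH
  Item 5: Cable -> MATCH
  Item 6: Hub -> MATCH
Count: 4

ANSWER: 4


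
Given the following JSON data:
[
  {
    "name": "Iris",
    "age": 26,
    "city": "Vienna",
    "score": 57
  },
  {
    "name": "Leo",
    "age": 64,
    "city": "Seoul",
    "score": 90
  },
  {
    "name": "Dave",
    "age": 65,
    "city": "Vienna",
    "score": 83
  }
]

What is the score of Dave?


Looking up record where name = Dave
Record index: 2
Field 'score' = 83

ANSWER: 83


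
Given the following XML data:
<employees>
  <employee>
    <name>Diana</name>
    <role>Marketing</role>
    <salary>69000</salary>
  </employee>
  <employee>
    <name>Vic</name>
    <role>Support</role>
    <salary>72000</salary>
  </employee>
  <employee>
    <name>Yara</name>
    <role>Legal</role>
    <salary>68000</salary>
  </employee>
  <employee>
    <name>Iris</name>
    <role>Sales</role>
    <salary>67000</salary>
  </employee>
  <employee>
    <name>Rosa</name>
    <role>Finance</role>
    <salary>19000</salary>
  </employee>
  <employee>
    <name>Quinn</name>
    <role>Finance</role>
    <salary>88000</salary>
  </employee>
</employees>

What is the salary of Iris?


Searching for <employee> with <name>Iris</name>
Found at position 4
<salary>67000</salary>

ANSWER: 67000


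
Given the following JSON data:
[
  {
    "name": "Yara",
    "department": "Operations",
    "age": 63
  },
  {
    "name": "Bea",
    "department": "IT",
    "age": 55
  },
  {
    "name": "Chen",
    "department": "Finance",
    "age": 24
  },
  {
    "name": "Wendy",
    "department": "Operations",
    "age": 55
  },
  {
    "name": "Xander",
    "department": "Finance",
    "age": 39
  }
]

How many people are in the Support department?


Scanning records for department = Support
  No matches found
Count: 0

ANSWER: 0


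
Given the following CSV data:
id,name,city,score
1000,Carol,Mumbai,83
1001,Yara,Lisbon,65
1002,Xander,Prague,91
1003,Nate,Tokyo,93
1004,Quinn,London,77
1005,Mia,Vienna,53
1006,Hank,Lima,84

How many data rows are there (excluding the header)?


Counting rows (excluding header):
Header: id,name,city,score
Data rows: 7

ANSWER: 7


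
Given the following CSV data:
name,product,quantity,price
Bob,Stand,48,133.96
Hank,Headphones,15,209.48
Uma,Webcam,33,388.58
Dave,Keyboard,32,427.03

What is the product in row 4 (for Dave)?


Row 4: Dave
Column 'product' = Keyboard

ANSWER: Keyboard


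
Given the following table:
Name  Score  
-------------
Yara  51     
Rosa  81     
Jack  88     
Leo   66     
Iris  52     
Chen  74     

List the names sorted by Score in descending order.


Sorting by Score (descending):
  Jack: 88
  Rosa: 81
  Chen: 74
  Leo: 66
  Iris: 52
  Yara: 51


ANSWER: Jack, Rosa, Chen, Leo, Iris, Yara


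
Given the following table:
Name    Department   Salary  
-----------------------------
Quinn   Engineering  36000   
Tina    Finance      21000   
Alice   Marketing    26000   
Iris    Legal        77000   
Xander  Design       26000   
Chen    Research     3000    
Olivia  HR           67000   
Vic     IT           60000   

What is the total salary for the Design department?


Design department members:
  Xander: 26000
Total = 26000 = 26000

ANSWER: 26000


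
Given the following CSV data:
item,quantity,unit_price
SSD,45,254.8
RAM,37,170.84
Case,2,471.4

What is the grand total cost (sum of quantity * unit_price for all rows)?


Computing row totals:
  SSD: 45 * 254.8 = 11466.0
  RAM: 37 * 170.84 = 6321.08
  Case: 2 * 471.4 = 942.8
Grand total = 11466.0 + 6321.08 + 942.8 = 18729.88

ANSWER: 18729.88


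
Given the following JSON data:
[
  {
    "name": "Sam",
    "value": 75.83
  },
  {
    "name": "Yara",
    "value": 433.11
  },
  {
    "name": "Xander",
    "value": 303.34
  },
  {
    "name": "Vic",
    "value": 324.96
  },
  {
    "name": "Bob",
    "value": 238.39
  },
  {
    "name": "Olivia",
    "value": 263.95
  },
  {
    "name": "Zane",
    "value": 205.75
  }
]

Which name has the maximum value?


Comparing values:
  Sam: 75.83
  Yara: 433.11
  Xander: 303.34
  Vic: 324.96
  Bob: 238.39
  Olivia: 263.95
  Zane: 205.75
Maximum: Yara (433.11)

ANSWER: Yara


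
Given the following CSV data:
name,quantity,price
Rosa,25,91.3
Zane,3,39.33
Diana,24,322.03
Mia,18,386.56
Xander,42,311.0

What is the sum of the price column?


Values in 'price' column:
  Row 1: 91.3
  Row 2: 39.33
  Row 3: 322.03
  Row 4: 386.56
  Row 5: 311.0
Sum = 91.3 + 39.33 + 322.03 + 386.56 + 311.0 = 1150.22

ANSWER: 1150.22


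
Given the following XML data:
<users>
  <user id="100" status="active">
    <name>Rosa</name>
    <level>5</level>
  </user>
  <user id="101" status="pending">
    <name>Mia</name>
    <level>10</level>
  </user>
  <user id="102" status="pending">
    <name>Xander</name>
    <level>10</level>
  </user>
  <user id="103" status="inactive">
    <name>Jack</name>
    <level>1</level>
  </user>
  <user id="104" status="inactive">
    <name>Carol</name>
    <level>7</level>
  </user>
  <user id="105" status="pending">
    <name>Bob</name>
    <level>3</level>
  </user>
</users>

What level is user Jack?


Finding user: Jack
<level>1</level>

ANSWER: 1


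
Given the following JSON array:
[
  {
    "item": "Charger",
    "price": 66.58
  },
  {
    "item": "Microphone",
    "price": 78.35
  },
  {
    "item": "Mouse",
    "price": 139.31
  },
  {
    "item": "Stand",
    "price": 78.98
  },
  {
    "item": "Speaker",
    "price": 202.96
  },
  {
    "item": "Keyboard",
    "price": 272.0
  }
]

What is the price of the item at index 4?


Array index 4 -> Speaker
price = 202.96

ANSWER: 202.96


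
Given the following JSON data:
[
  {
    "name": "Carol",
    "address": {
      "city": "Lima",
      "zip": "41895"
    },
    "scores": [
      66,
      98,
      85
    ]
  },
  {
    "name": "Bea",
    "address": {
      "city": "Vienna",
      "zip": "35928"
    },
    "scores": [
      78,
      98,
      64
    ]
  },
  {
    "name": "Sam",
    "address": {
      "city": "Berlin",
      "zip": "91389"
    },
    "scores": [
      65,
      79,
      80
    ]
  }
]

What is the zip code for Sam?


Path: records[2].address.zip
Value: 91389

ANSWER: 91389


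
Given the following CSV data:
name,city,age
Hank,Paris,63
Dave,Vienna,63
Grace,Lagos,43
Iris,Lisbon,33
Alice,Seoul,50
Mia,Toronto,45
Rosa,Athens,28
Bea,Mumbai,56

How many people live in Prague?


Scanning city column for 'Prague':
Total matches: 0

ANSWER: 0


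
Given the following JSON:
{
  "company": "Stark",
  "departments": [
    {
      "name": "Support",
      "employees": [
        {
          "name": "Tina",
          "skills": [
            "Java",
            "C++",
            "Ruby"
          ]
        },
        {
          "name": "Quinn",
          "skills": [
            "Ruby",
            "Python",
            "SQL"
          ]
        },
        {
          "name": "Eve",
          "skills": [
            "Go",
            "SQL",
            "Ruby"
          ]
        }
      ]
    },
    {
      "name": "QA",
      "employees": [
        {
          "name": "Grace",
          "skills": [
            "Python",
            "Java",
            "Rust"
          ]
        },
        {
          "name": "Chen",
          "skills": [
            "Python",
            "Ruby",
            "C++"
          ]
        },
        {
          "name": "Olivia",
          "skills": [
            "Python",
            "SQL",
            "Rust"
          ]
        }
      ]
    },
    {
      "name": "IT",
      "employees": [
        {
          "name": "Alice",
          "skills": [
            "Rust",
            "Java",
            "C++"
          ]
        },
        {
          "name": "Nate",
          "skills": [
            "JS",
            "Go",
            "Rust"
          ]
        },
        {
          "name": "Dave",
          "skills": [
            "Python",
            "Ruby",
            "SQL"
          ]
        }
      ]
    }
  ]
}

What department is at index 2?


Path: departments[2].name
Value: IT

ANSWER: IT


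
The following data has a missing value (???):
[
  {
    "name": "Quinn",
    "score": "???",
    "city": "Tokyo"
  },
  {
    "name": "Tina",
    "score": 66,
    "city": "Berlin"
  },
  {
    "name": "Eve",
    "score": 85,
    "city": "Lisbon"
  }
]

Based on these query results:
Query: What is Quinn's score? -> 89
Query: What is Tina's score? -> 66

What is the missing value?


The missing value is Quinn's score
From query: Quinn's score = 89

ANSWER: 89


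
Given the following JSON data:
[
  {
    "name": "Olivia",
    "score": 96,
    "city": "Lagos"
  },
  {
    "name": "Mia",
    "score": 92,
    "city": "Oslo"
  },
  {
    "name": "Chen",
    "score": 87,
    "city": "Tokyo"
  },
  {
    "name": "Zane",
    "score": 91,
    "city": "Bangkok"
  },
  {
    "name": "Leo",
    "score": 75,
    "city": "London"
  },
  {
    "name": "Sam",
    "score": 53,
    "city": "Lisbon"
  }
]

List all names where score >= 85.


Filtering records where score >= 85:
  Olivia (score=96) -> YES
  Mia (score=92) -> YES
  Chen (score=87) -> YES
  Zane (score=91) -> YES
  Leo (score=75) -> no
  Sam (score=53) -> no


ANSWER: Olivia, Mia, Chen, Zane


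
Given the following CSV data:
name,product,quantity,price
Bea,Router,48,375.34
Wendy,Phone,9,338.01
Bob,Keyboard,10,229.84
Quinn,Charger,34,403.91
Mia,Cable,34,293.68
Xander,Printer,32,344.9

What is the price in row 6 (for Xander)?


Row 6: Xander
Column 'price' = 344.9

ANSWER: 344.9


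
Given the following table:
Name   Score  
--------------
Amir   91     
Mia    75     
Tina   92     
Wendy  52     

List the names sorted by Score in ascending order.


Sorting by Score (ascending):
  Wendy: 52
  Mia: 75
  Amir: 91
  Tina: 92


ANSWER: Wendy, Mia, Amir, Tina


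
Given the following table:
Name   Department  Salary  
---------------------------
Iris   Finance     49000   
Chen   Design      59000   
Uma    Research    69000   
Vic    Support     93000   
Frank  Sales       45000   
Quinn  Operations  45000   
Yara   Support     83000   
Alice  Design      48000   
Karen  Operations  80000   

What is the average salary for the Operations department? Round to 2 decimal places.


Operations department members:
  Quinn: 45000
  Karen: 80000
Sum = 125000
Count = 2
Average = 125000 / 2 = 62500.00

ANSWER: 62500.00


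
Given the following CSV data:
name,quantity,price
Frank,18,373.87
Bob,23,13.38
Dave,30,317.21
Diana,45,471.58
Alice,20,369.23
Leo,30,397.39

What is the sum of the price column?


Values in 'price' column:
  Row 1: 373.87
  Row 2: 13.38
  Row 3: 317.21
  Row 4: 471.58
  Row 5: 369.23
  Row 6: 397.39
Sum = 373.87 + 13.38 + 317.21 + 471.58 + 369.23 + 397.39 = 1942.66

ANSWER: 1942.66


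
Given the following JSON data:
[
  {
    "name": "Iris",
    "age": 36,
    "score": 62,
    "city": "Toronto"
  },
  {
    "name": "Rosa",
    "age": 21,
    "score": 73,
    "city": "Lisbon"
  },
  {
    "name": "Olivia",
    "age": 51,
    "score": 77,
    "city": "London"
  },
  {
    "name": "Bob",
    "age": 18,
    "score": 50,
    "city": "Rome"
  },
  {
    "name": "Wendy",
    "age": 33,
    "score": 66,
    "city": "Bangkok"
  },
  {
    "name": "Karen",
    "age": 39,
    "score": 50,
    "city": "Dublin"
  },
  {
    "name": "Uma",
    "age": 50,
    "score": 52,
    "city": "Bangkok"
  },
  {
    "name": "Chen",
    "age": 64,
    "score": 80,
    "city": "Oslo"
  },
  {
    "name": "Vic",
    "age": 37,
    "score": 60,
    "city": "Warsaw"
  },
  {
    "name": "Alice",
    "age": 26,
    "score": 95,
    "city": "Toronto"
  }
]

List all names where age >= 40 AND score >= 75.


Checking both conditions:
  Iris (age=36, score=62) -> no
  Rosa (age=21, score=73) -> no
  Olivia (age=51, score=77) -> YES
  Bob (age=18, score=50) -> no
  Wendy (age=33, score=66) -> no
  Karen (age=39, score=50) -> no
  Uma (age=50, score=52) -> no
  Chen (age=64, score=80) -> YES
  Vic (age=37, score=60) -> no
  Alice (age=26, score=95) -> no


ANSWER: Olivia, Chen


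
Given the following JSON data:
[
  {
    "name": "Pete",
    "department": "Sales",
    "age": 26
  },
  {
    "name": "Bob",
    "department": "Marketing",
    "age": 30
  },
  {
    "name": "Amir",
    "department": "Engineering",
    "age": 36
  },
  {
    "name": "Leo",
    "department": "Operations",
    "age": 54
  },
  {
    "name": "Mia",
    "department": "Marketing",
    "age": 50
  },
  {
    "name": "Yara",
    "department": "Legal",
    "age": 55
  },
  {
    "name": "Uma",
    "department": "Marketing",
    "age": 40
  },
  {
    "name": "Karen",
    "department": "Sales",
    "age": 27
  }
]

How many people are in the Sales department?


Scanning records for department = Sales
  Record 0: Pete
  Record 7: Karen
Count: 2

ANSWER: 2


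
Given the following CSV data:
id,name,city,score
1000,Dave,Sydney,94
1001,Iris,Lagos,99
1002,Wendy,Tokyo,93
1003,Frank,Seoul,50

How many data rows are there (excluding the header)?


Counting rows (excluding header):
Header: id,name,city,score
Data rows: 4

ANSWER: 4


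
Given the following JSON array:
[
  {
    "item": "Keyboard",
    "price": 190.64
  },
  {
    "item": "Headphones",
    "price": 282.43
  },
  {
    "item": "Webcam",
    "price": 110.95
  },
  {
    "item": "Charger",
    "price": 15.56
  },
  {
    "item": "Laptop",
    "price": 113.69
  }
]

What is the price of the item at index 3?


Array index 3 -> Charger
price = 15.56

ANSWER: 15.56


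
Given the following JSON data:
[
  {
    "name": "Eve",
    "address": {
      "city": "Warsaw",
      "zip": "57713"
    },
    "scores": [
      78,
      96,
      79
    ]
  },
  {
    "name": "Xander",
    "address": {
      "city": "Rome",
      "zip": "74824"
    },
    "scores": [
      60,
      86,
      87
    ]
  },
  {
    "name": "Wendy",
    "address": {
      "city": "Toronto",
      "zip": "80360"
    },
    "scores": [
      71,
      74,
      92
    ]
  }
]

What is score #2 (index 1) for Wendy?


Path: records[2].scores[1]
Value: 74

ANSWER: 74


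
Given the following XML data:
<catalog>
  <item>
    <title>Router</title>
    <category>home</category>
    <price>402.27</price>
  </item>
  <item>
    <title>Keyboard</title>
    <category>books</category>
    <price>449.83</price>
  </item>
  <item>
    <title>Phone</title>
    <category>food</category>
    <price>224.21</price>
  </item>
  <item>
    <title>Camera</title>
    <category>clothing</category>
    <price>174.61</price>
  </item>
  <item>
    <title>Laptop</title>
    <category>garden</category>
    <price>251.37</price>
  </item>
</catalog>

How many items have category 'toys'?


Scanning <item> elements for <category>toys</category>:
Count: 0

ANSWER: 0


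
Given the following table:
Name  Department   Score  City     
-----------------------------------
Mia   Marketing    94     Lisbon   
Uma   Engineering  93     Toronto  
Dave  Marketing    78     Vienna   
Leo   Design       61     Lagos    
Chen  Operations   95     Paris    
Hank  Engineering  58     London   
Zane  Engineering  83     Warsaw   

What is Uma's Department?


Row 2: Uma
Department = Engineering

ANSWER: Engineering


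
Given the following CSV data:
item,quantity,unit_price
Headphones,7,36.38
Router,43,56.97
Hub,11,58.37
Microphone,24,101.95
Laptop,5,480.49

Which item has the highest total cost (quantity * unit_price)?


Computing row totals:
  Headphones: 254.66
  Router: 2449.71
  Hub: 642.07
  Microphone: 2446.8
  Laptop: 2402.45
Maximum: Router (2449.71)

ANSWER: Router


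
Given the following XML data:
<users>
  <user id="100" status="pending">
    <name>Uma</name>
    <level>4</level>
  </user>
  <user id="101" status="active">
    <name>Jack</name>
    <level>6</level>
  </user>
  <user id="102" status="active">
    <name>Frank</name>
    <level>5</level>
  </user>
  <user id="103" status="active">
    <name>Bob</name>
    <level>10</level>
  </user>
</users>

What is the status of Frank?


Finding user with name = Frank
user id="102" status="active"

ANSWER: active


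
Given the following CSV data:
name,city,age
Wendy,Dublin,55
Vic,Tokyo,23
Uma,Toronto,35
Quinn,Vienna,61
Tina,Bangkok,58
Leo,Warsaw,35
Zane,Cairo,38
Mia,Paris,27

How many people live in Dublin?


Scanning city column for 'Dublin':
  Row 1: Wendy -> MATCH
Total matches: 1

ANSWER: 1


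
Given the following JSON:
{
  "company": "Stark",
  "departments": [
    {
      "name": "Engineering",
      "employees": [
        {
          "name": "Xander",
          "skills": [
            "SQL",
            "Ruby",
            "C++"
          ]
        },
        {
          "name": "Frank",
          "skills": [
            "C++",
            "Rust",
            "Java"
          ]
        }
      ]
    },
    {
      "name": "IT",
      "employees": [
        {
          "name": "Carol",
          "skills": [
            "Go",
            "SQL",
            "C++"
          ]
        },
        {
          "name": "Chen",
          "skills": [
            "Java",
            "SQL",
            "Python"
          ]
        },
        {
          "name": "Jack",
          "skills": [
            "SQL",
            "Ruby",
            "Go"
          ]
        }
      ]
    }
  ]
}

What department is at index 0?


Path: departments[0].name
Value: Engineering

ANSWER: Engineering


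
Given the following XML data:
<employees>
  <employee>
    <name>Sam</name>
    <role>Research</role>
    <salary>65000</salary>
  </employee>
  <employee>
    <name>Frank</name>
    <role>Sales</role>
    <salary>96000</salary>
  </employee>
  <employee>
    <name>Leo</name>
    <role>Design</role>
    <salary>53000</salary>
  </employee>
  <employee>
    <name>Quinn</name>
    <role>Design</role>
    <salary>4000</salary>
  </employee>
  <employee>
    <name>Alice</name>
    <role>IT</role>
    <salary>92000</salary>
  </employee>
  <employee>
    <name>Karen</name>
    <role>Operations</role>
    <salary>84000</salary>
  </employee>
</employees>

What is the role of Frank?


Searching for <employee> with <name>Frank</name>
Found at position 2
<role>Sales</role>

ANSWER: Sales


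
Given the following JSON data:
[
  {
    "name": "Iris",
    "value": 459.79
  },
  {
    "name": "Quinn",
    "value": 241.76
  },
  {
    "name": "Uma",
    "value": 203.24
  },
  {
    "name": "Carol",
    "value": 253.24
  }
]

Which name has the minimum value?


Comparing values:
  Iris: 459.79
  Quinn: 241.76
  Uma: 203.24
  Carol: 253.24
Minimum: Uma (203.24)

ANSWER: Uma


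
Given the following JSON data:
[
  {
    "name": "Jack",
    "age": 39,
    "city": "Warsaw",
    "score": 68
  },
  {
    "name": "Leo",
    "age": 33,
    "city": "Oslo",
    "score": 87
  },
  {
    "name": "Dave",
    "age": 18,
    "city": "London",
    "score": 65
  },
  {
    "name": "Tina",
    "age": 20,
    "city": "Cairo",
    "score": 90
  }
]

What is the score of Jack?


Looking up record where name = Jack
Record index: 0
Field 'score' = 68

ANSWER: 68


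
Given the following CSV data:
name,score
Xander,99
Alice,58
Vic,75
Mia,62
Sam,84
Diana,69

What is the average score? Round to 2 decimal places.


Scores: 99, 58, 75, 62, 84, 69
Sum = 447
Count = 6
Average = 447 / 6 = 74.50

ANSWER: 74.50


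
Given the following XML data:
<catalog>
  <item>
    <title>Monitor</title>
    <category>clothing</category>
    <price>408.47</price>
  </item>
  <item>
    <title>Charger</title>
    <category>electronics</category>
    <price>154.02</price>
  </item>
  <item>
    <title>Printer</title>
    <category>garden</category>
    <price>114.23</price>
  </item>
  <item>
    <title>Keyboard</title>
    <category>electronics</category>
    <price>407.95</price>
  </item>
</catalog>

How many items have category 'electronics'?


Scanning <item> elements for <category>electronics</category>:
  Item 2: Charger -> MATCH
  Item 4: Keyboard -> MATCH
Count: 2

ANSWER: 2


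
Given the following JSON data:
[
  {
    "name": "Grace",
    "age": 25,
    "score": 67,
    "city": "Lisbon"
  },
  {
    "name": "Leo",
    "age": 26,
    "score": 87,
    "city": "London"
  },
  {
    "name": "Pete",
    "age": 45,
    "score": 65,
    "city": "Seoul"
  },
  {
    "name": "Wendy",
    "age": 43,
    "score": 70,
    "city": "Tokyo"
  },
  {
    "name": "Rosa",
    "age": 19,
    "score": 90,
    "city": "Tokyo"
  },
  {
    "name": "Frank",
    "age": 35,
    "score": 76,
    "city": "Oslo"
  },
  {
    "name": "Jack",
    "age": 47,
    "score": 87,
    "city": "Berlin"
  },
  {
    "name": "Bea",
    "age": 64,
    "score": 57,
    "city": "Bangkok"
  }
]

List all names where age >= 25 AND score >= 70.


Checking both conditions:
  Grace (age=25, score=67) -> no
  Leo (age=26, score=87) -> YES
  Pete (age=45, score=65) -> no
  Wendy (age=43, score=70) -> YES
  Rosa (age=19, score=90) -> no
  Frank (age=35, score=76) -> YES
  Jack (age=47, score=87) -> YES
  Bea (age=64, score=57) -> no


ANSWER: Leo, Wendy, Frank, Jack


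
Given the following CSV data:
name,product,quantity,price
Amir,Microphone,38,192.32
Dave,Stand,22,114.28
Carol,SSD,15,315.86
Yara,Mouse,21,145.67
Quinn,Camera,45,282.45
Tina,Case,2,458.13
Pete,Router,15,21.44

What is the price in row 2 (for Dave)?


Row 2: Dave
Column 'price' = 114.28

ANSWER: 114.28


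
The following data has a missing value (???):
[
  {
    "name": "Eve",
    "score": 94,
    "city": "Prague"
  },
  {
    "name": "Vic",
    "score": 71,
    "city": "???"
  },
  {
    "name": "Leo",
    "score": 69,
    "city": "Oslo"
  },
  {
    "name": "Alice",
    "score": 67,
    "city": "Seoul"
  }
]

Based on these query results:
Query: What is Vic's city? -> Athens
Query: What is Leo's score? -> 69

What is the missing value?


The missing value is Vic's city
From query: Vic's city = Athens

ANSWER: Athens


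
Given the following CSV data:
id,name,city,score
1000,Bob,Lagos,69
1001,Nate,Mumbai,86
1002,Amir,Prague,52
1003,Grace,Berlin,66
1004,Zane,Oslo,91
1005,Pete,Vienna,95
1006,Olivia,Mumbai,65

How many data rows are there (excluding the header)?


Counting rows (excluding header):
Header: id,name,city,score
Data rows: 7

ANSWER: 7


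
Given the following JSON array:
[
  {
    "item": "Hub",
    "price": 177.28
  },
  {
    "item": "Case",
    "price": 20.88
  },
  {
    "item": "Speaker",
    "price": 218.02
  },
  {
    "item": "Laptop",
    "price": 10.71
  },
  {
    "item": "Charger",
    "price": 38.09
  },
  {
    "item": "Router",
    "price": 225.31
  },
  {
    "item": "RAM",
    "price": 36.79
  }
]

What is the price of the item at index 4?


Array index 4 -> Charger
price = 38.09

ANSWER: 38.09


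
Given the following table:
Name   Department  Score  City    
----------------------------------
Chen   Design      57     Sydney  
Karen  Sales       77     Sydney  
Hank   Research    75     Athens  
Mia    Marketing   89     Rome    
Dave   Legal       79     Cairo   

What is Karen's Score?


Row 2: Karen
Score = 77

ANSWER: 77


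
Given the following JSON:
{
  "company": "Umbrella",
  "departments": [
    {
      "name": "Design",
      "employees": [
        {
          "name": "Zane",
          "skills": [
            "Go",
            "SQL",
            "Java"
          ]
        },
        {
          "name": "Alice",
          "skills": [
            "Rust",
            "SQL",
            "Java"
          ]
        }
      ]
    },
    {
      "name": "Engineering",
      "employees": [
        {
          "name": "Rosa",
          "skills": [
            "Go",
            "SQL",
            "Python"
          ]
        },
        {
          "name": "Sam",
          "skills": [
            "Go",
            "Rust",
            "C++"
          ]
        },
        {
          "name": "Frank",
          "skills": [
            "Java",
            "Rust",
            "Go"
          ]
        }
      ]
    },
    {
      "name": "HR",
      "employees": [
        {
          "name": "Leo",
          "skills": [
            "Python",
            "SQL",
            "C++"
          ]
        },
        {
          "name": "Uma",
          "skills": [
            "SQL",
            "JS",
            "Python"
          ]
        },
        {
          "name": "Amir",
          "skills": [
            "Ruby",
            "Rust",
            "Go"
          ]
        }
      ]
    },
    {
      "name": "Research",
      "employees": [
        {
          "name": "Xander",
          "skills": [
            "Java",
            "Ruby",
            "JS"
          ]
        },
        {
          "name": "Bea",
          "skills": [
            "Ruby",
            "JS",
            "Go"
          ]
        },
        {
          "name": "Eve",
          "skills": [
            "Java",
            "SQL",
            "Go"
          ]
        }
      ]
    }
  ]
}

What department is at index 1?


Path: departments[1].name
Value: Engineering

ANSWER: Engineering


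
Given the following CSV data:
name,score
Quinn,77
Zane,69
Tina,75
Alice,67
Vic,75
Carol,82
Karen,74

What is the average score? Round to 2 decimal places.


Scores: 77, 69, 75, 67, 75, 82, 74
Sum = 519
Count = 7
Average = 519 / 7 = 74.14

ANSWER: 74.14


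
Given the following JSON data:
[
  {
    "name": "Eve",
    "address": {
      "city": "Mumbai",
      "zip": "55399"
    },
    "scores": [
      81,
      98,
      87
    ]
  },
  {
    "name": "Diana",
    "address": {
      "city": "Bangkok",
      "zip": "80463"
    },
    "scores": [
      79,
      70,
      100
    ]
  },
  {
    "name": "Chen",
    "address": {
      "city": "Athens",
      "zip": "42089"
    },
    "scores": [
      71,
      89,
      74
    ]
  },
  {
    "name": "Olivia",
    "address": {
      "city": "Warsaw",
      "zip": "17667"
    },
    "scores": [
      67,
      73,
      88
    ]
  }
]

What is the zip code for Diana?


Path: records[1].address.zip
Value: 80463

ANSWER: 80463
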